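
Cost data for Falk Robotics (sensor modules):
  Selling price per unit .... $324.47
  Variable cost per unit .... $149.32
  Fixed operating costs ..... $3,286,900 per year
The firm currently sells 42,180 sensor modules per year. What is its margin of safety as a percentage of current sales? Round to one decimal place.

55.5%

Unit CM = price − variable cost = $324.47 − $149.32 = $175.15. Break-even units = $3,286,900 ÷ $175.15 = 18,766.20; break-even revenue = 18,766.20 × $324.47 = $6,089,069.04.
Actual sales revenue = 42,180 × $324.47 = $13,686,144.60.
Margin of safety = ($13,686,144.60 − $6,089,069.04) ÷ $13,686,144.60 = 55.5%.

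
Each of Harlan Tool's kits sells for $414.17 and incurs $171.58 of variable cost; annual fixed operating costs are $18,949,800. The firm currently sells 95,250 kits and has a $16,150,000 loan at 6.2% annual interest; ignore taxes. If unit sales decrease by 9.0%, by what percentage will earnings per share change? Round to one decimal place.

At 95,250 units, contribution = 95,250 × $242.59 = $23,106,697.50.
Subtracting fixed costs: EBIT = $23,106,697.50 − $18,949,800 = $4,156,897.50.
After interest of $1,001,300.00, pre-tax earnings = $3,155,597.50.
DCL = total CM / (EBIT − I) = $23,106,697.50 / $3,155,597.50 = 7.3224.
EPS therefore changes by 7.3224 × (-9.0%) = -65.9%.

-65.9%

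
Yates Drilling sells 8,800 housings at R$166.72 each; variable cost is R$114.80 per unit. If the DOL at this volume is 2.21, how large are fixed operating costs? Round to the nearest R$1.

Contribution at this volume is 8,800 × R$51.92 = R$456,896.00.
Since DOL = CM ÷ EBIT, EBIT = R$456,896.00 ÷ 2.21 = R$206,740.27.
Fixed costs = CM − EBIT = R$456,896.00 − R$206,740.27 = R$250,156.

R$250,156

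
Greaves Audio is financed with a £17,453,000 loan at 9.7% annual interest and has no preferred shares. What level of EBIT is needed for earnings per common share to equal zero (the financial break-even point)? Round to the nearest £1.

£1,692,941

Annual interest = 9.7% × £17,453,000 = £1,692,941.00.
Without preferred stock the financial break-even is simply EBIT = interest = £1,692,941.00.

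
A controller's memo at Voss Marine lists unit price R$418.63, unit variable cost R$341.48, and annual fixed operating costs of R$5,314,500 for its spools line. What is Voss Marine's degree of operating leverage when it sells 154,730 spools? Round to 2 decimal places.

Total contribution margin = 154,730 × R$77.15 = R$11,937,419.50.
EBIT = R$11,937,419.50 − R$5,314,500 = R$6,622,919.50.
So DOL = total CM / EBIT = R$11,937,419.50 / R$6,622,919.50 = 1.8024.

1.80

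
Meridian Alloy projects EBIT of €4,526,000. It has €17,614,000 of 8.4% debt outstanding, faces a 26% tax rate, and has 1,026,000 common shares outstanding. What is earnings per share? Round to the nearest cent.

Interest = €1,479,576.00, so EBT = €4,526,000 − €1,479,576.00 = €3,046,424.00.
Net income = €3,046,424.00 × (1 − 0.26) = €2,254,353.76.
EPS = €2,254,353.76 ÷ 1,026,000 = €2.20.

€2.20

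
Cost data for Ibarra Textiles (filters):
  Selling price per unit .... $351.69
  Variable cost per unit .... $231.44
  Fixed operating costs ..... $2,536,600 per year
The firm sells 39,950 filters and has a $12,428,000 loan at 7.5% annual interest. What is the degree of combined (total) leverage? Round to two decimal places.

3.60

Contribution at this volume is 39,950 × $120.25 = $4,803,987.50.
EBIT = $4,803,987.50 − $2,536,600 = $2,267,387.50. Interest = $932,100.00.
DOL = $4,803,987.50 ÷ $2,267,387.50 = 2.1187; DFL = $2,267,387.50 ÷ $1,335,287.50 = 1.6981.
Combined leverage = 2.1187 × 1.6981 = 3.5978.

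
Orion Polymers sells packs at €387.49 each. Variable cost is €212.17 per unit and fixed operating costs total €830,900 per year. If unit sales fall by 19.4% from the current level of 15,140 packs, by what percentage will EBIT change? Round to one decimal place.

Total contribution margin = 15,140 × €175.32 = €2,654,344.80.
Subtracting fixed costs: EBIT = €2,654,344.80 − €830,900 = €1,823,444.80.
Degree of operating leverage = €2,654,344.80 / €1,823,444.80 = 1.4557.
So EBIT moves 1.4557 × (-19.4%) = -28.2%.

-28.2%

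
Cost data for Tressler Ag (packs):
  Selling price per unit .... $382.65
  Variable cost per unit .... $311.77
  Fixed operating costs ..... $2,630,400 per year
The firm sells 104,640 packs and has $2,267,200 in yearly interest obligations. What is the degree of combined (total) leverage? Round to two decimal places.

2.94

Contribution at this volume is 104,640 × $70.88 = $7,416,883.20.
Operating income = contribution − fixed costs = $7,416,883.20 − $2,630,400 = $4,786,483.20. Interest = $2,267,200.00, so EBIT − I = $2,519,283.20.
DCL = contribution ÷ (EBIT − I) = $7,416,883.20 ÷ $2,519,283.20 = 2.9440.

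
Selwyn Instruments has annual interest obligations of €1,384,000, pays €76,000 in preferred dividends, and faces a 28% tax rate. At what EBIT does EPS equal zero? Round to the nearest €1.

Preferred dividends are paid after tax, so their pre-tax equivalent is €76,000 ÷ (1 − 0.28) = €105,555.56.
EPS = 0 when EBIT covers interest plus the pre-tax preferred burden: €1,384,000 + €105,555.56 = €1,489,555.56.

€1,489,556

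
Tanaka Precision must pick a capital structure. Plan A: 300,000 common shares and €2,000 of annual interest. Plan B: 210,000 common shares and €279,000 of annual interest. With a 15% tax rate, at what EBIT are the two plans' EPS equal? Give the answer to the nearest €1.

€925,333

At indifference, (EBIT − 2,000)(1 − t)/300,000 = (EBIT − 279,000)(1 − t)/210,000.
The (1 − t) factor cancels: (EBIT − 2,000) × 210,000 = (EBIT − 279,000) × 300,000.
EBIT × (300,000 − 210,000) = 279,000 × 300,000 − 2,000 × 210,000 = 83,280,000,000, so EBIT = 83,280,000,000 ÷ 90,000 = 925,333.33.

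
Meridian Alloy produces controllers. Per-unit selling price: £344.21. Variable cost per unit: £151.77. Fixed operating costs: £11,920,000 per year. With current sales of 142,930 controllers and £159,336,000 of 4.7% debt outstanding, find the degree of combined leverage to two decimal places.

3.40

Total contribution margin = 142,930 × £192.44 = £27,505,449.20.
Operating income = contribution − fixed costs = £27,505,449.20 − £11,920,000 = £15,585,449.20. Interest = £7,488,792.00.
DOL = £27,505,449.20 ÷ £15,585,449.20 = 1.7648; DFL = £15,585,449.20 ÷ £8,096,657.20 = 1.9249.
DCL = DOL × DFL = 1.7648 × 1.9249 = 3.3971.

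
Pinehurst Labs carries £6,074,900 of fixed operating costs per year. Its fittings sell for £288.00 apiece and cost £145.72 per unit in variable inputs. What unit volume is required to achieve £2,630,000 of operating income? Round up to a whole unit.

61,182 fittings

Contribution margin per unit = £288.00 − £145.72 = £142.28.
Need Q such that Q × £142.28 − £6,074,900 = £2,630,000, i.e. Q = £8,704,900 / £142.28 = 61,181.47 → 61,182.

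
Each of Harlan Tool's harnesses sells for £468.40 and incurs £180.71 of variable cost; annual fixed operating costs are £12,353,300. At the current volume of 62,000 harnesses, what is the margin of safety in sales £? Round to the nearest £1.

Each unit contributes £468.40 − £180.71 = £287.69. Break-even units = £12,353,300 ÷ £287.69 = 42,939.62; break-even revenue = 42,939.62 × £468.40 = £20,112,919.18.
Current sales = 62,000 × £468.40 = £29,040,800.00.
Margin of safety = £29,040,800.00 − £20,112,919.18 = £8,927,881.

£8,927,881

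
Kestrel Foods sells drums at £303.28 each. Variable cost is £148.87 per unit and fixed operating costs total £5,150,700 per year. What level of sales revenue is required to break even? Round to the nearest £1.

£10,116,601

Contribution margin per unit = £303.28 − £148.87 = £154.41, a CM ratio of £154.41 ÷ £303.28 = 0.5091.
Break-even sales = FC ÷ CM ratio = £5,150,700 × £303.28 / £154.41 = £10,116,601.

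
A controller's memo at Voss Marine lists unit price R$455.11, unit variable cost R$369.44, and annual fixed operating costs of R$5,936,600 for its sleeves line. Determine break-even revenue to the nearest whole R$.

R$31,537,365

Contribution margin per unit = R$455.11 − R$369.44 = R$85.67, a CM ratio of R$85.67 ÷ R$455.11 = 0.1882.
Break-even sales = FC ÷ CM ratio = R$5,936,600 × R$455.11 / R$85.67 = R$31,537,365.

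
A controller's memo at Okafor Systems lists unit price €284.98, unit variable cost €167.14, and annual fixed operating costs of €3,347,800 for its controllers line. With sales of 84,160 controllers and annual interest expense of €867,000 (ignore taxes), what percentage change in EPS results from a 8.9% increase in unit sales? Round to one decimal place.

+15.5%

At 84,160 units, contribution = 84,160 × €117.84 = €9,917,414.40.
EBIT = €9,917,414.40 − €3,347,800 = €6,569,614.40.
Interest = €867,000.00, so EBIT − I = €5,702,614.40.
Degree of combined leverage = contribution ÷ (EBIT − I) = €9,917,414.40 ÷ €5,702,614.40 = 1.7391.
%ΔEPS = DCL × %ΔSales = 1.7391 × +8.9% = +15.5%.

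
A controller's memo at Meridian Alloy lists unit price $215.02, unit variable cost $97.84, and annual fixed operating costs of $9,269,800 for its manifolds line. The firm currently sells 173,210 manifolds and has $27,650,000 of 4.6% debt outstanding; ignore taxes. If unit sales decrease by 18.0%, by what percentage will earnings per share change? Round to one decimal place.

Contribution at this volume is 173,210 × $117.18 = $20,296,747.80.
EBIT = $20,296,747.80 − $9,269,800 = $11,026,947.80.
After interest of $1,271,900.00, pre-tax earnings = $9,755,047.80.
DCL = total CM / (EBIT − I) = $20,296,747.80 / $9,755,047.80 = 2.0806.
EPS therefore changes by 2.0806 × (-18.0%) = -37.5%.

-37.5%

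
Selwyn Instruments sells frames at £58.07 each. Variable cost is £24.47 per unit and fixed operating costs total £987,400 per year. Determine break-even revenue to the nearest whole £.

Contribution margin per unit = £58.07 − £24.47 = £33.60, a CM ratio of £33.60 ÷ £58.07 = 0.5786.
Break-even revenue = fixed costs × price ÷ CM = £987,400 × £58.07 ÷ £33.60 = £1,706,498.

£1,706,498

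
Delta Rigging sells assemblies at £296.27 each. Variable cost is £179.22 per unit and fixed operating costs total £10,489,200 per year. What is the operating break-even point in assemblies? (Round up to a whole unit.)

89,613 assemblies

Unit CM = price − variable cost = £296.27 − £179.22 = £117.05.
Break-even volume = fixed costs ÷ CM per unit = £10,489,200 ÷ £117.05 = 89,612.99, so 89,613 assemblies.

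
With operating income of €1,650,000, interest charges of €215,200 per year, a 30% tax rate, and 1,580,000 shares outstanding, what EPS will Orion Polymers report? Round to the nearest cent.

€0.64

Pre-tax income = €1,650,000 − €215,200.00 = €1,434,800.00.
Net income = €1,434,800.00 × (1 − 0.30) = €1,004,360.00.
EPS = €1,004,360.00 ÷ 1,580,000 = €0.64.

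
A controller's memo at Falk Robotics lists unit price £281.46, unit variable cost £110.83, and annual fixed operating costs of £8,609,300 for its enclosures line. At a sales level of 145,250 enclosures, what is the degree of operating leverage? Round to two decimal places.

Total contribution margin = 145,250 × £170.63 = £24,784,007.50.
Operating income = contribution − fixed costs = £24,784,007.50 − £8,609,300 = £16,174,707.50.
DOL = contribution ÷ EBIT = £24,784,007.50 ÷ £16,174,707.50 = 1.5323.

1.53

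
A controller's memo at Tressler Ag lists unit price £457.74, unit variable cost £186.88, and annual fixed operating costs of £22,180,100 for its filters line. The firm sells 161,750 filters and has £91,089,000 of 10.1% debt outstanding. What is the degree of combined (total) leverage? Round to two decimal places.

Total contribution margin = 161,750 × £270.86 = £43,811,605.00.
Operating income = contribution − fixed costs = £43,811,605.00 − £22,180,100 = £21,631,505.00. Interest = £9,199,989.00, so EBIT − I = £12,431,516.00.
DCL = contribution ÷ (EBIT − I) = £43,811,605.00 ÷ £12,431,516.00 = 3.5242.

3.52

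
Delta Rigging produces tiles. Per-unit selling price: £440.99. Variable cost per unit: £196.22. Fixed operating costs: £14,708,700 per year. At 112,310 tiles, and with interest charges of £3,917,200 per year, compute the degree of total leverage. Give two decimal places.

At 112,310 units, contribution = 112,310 × £244.77 = £27,490,118.70.
Subtracting fixed costs: EBIT = £27,490,118.70 − £14,708,700 = £12,781,418.70. Interest = £3,917,200.00.
DOL = £27,490,118.70 ÷ £12,781,418.70 = 2.1508; DFL = £12,781,418.70 ÷ £8,864,218.70 = 1.4419.
DCL = DOL × DFL = 2.1508 × 1.4419 = 3.1012.

3.10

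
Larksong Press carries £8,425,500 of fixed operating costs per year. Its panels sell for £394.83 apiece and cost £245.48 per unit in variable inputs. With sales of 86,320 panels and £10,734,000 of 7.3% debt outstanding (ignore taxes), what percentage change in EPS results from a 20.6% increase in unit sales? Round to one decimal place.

Contribution at this volume is 86,320 × £149.35 = £12,891,892.00.
Operating income = contribution − fixed costs = £12,891,892.00 − £8,425,500 = £4,466,392.00.
Interest = £783,582.00, so EBIT − I = £3,682,810.00.
DCL = total CM / (EBIT − I) = £12,891,892.00 / £3,682,810.00 = 3.5006.
%ΔEPS = DCL × %ΔSales = 3.5006 × +20.6% = +72.1%.

+72.1%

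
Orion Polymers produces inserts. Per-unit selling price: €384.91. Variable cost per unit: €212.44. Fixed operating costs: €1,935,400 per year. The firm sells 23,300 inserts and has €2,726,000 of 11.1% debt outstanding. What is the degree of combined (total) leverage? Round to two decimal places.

Total contribution margin = 23,300 × €172.47 = €4,018,551.00.
Operating income = contribution − fixed costs = €4,018,551.00 − €1,935,400 = €2,083,151.00. Interest = €302,586.00.
DOL = €4,018,551.00 ÷ €2,083,151.00 = 1.9291; DFL = €2,083,151.00 ÷ €1,780,565.00 = 1.1699.
DCL = DOL × DFL = 1.9291 × 1.1699 = 2.2569.

2.26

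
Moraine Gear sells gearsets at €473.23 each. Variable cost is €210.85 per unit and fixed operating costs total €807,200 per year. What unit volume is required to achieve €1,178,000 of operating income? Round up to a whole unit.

Unit CM = price − variable cost = €473.23 − €210.85 = €262.38.
Required volume = (fixed costs + target profit) ÷ CM = (€807,200 + €1,178,000) ÷ €262.38 = 7,566.13, so 7,567 gearsets.

7,567 gearsets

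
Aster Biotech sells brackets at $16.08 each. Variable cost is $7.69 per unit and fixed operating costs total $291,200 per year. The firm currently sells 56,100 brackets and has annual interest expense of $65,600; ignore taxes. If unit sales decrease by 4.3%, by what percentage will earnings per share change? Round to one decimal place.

-17.8%

At 56,100 units, contribution = 56,100 × $8.39 = $470,679.00.
Subtracting fixed costs: EBIT = $470,679.00 − $291,200 = $179,479.00.
Interest = $65,600.00, so EBIT − I = $113,879.00.
DCL = total CM / (EBIT − I) = $470,679.00 / $113,879.00 = 4.1332.
EPS therefore changes by 4.1332 × (-4.3%) = -17.8%.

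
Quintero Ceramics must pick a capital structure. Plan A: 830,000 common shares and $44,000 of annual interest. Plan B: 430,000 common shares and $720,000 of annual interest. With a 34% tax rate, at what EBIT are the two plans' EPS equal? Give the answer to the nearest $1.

$1,446,700

Set EPS_A = EPS_B: (EBIT − $44,000)(1 − 0.34) ÷ 830,000 = (EBIT − $720,000)(1 − 0.34) ÷ 430,000.
The (1 − t) factor cancels: (EBIT − 44,000) × 430,000 = (EBIT − 720,000) × 830,000.
Solving, EBIT = (720,000·830,000 − 44,000·430,000) / (830,000 − 430,000) = 578,680,000,000 / 400,000 = 1,446,700.00.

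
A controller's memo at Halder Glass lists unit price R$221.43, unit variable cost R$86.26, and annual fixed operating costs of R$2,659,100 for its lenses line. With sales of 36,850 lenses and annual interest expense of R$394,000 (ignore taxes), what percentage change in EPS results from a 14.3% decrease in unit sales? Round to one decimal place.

-36.9%

Contribution at this volume is 36,850 × R$135.17 = R$4,981,014.50.
Subtracting fixed costs: EBIT = R$4,981,014.50 − R$2,659,100 = R$2,321,914.50.
After interest of R$394,000.00, pre-tax earnings = R$1,927,914.50.
Degree of combined leverage = contribution ÷ (EBIT − I) = R$4,981,014.50 ÷ R$1,927,914.50 = 2.5836.
%ΔEPS = DCL × %ΔSales = 2.5836 × -14.3% = -36.9%.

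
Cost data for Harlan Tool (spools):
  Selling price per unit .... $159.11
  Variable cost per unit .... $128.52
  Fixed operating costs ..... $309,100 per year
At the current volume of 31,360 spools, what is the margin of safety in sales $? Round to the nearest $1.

$3,381,945

Each unit contributes $159.11 − $128.52 = $30.59. Break-even units = $309,100 ÷ $30.59 = 10,104.61; break-even revenue = 10,104.61 × $159.11 = $1,607,744.39.
Actual sales revenue = 31,360 × $159.11 = $4,989,689.60.
Margin of safety = $4,989,689.60 − $1,607,744.39 = $3,381,945.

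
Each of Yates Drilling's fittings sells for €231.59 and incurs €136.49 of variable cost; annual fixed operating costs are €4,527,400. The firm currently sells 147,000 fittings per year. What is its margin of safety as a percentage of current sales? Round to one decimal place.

Contribution margin per unit = €231.59 − €136.49 = €95.10. Break-even units = €4,527,400 ÷ €95.10 = 47,606.73; break-even revenue = 47,606.73 × €231.59 = €11,025,242.54.
Current sales = 147,000 × €231.59 = €34,043,730.00.
Margin of safety = (€34,043,730.00 − €11,025,242.54) ÷ €34,043,730.00 = 67.6%.

67.6%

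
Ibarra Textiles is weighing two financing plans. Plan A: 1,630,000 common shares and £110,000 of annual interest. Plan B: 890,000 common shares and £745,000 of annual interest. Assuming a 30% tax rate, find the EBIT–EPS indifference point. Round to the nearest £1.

£1,508,716

Set EPS_A = EPS_B: (EBIT − £110,000)(1 − 0.30) ÷ 1,630,000 = (EBIT − £745,000)(1 − 0.30) ÷ 890,000.
The (1 − t) factor cancels: (EBIT − 110,000) × 890,000 = (EBIT − 745,000) × 1,630,000.
EBIT × (1,630,000 − 890,000) = 745,000 × 1,630,000 − 110,000 × 890,000 = 1,116,450,000,000, so EBIT = 1,116,450,000,000 ÷ 740,000 = 1,508,716.22.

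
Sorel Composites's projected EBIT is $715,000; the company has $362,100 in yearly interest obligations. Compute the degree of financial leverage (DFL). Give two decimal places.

2.03

Annual interest charges come to $362,100.00.
Degree of financial leverage = EBIT / (EBIT − interest) = $715,000 / $352,900.00 = 2.0261.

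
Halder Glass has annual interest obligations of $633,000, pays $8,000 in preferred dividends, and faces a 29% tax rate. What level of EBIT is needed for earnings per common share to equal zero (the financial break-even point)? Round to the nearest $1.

Grossing the preferred dividend up to pre-tax terms: $8,000 / (1 − 0.29) = $11,267.61.
Financial break-even EBIT = interest + D_p ÷ (1 − t) = $633,000 + $11,267.61 = $644,267.61.

$644,268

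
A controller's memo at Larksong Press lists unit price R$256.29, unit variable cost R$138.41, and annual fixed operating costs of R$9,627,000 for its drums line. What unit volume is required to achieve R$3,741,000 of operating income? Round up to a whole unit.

113,404 drums

Unit CM = price − variable cost = R$256.29 − R$138.41 = R$117.88.
Units = (FC + target) / CM = (R$9,627,000 + R$3,741,000) / R$117.88 = 113,403.46, so 113,404 drums.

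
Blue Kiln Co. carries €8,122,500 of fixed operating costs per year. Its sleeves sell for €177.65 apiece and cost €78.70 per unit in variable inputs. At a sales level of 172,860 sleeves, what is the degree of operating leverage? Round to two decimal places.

Total contribution margin = 172,860 × €98.95 = €17,104,497.00.
Subtracting fixed costs: EBIT = €17,104,497.00 − €8,122,500 = €8,981,997.00.
DOL = contribution ÷ EBIT = €17,104,497.00 ÷ €8,981,997.00 = 1.9043.

1.90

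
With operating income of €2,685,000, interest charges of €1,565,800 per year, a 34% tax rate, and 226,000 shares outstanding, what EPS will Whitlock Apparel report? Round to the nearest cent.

Interest = €1,565,800.00, so EBT = €2,685,000 − €1,565,800.00 = €1,119,200.00.
After tax at 34%: net income = €1,119,200.00 × 0.66 = €738,672.00.
EPS = €738,672.00 ÷ 226,000 = €3.27.

€3.27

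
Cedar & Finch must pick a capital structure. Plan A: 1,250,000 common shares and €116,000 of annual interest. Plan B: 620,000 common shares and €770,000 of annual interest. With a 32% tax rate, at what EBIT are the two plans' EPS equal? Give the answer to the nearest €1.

€1,413,619

Set EPS_A = EPS_B: (EBIT − €116,000)(1 − 0.32) ÷ 1,250,000 = (EBIT − €770,000)(1 − 0.32) ÷ 620,000.
Cancelling (1 − t) and cross-multiplying: 620,000·(EBIT − 116,000) = 1,250,000·(EBIT − 770,000).
EBIT × (1,250,000 − 620,000) = 770,000 × 1,250,000 − 116,000 × 620,000 = 890,580,000,000, so EBIT = 890,580,000,000 ÷ 630,000 = 1,413,619.05.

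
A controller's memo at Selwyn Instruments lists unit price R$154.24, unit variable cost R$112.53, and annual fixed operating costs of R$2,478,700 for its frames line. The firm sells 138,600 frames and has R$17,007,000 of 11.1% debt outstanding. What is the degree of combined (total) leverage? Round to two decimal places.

4.09

Total contribution margin = 138,600 × R$41.71 = R$5,781,006.00.
EBIT = R$5,781,006.00 − R$2,478,700 = R$3,302,306.00. Interest = R$1,887,777.00.
DOL = R$5,781,006.00 ÷ R$3,302,306.00 = 1.7506; DFL = R$3,302,306.00 ÷ R$1,414,529.00 = 2.3346.
DCL = DOL × DFL = 1.7506 × 2.3346 = 4.0870.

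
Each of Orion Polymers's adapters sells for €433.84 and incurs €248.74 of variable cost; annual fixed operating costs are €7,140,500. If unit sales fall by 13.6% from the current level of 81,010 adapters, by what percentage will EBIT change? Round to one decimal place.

At 81,010 units, contribution = 81,010 × €185.10 = €14,994,951.00.
EBIT = €14,994,951.00 − €7,140,500 = €7,854,451.00.
Degree of operating leverage = €14,994,951.00 / €7,854,451.00 = 1.9091.
%ΔEBIT = DOL × %ΔSales = 1.9091 × -13.6% = -26.0%.

-26.0%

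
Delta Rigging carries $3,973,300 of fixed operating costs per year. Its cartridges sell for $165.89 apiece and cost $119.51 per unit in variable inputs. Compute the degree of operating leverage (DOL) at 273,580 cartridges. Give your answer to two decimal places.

1.46

Total contribution margin = 273,580 × $46.38 = $12,688,640.40.
Operating income = contribution − fixed costs = $12,688,640.40 − $3,973,300 = $8,715,340.40.
So DOL = total CM / EBIT = $12,688,640.40 / $8,715,340.40 = 1.4559.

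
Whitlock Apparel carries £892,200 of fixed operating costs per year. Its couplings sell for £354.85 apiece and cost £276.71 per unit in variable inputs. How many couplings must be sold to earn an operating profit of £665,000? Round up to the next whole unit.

19,929 couplings

Unit CM = price − variable cost = £354.85 − £276.71 = £78.14.
Required volume = (fixed costs + target profit) ÷ CM = (£892,200 + £665,000) ÷ £78.14 = 19,928.33, so 19,929 couplings.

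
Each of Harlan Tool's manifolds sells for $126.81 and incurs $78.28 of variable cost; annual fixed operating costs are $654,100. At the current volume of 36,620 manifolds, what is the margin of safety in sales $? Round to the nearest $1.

Contribution margin per unit = $126.81 − $78.28 = $48.53. Break-even units = $654,100 ÷ $48.53 = 13,478.26; break-even revenue = 13,478.26 × $126.81 = $1,709,178.26.
Current sales = 36,620 × $126.81 = $4,643,782.20.
Margin of safety = $4,643,782.20 − $1,709,178.26 = $2,934,604.

$2,934,604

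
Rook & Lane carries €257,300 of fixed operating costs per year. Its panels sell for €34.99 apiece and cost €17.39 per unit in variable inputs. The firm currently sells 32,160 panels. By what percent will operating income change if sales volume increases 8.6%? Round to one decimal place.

+15.8%

Total contribution margin = 32,160 × €17.60 = €566,016.00.
Operating income = contribution − fixed costs = €566,016.00 − €257,300 = €308,716.00.
DOL = contribution ÷ EBIT = €566,016.00 ÷ €308,716.00 = 1.8335.
%ΔEBIT = DOL × %ΔSales = 1.8335 × +8.6% = +15.8%.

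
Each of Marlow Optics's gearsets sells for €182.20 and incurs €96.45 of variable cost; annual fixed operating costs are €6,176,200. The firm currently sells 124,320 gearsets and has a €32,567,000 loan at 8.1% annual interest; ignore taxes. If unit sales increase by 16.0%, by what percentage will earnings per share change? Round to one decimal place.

+92.4%

Total contribution margin = 124,320 × €85.75 = €10,660,440.00.
Subtracting fixed costs: EBIT = €10,660,440.00 − €6,176,200 = €4,484,240.00.
Interest = €2,637,927.00, so EBIT − I = €1,846,313.00.
Degree of combined leverage = contribution ÷ (EBIT − I) = €10,660,440.00 ÷ €1,846,313.00 = 5.7739.
EPS therefore changes by 5.7739 × (+16.0%) = +92.4%.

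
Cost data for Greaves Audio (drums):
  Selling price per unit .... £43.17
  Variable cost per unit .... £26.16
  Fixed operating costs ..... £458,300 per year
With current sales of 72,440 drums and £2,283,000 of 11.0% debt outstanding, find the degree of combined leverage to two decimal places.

Total contribution margin = 72,440 × £17.01 = £1,232,204.40.
Subtracting fixed costs: EBIT = £1,232,204.40 − £458,300 = £773,904.40. Interest = £251,130.00.
DOL = £1,232,204.40 ÷ £773,904.40 = 1.5922; DFL = £773,904.40 ÷ £522,774.40 = 1.4804.
Combined leverage = 1.5922 × 1.4804 = 2.3571.

2.36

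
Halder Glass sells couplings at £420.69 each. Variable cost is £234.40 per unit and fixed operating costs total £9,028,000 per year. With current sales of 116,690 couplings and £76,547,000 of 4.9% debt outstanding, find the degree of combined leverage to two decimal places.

At 116,690 units, contribution = 116,690 × £186.29 = £21,738,180.10.
Operating income = contribution − fixed costs = £21,738,180.10 − £9,028,000 = £12,710,180.10. Interest = £3,750,803.00, so EBIT − I = £8,959,377.10.
Degree of total leverage = total CM / (EBIT − interest) = £21,738,180.10 / £8,959,377.10 = 2.4263.

2.43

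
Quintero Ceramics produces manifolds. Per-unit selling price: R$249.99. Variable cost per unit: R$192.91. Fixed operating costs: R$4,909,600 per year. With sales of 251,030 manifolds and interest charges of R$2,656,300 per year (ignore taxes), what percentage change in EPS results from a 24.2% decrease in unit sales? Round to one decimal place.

-51.3%

At 251,030 units, contribution = 251,030 × R$57.08 = R$14,328,792.40.
Subtracting fixed costs: EBIT = R$14,328,792.40 − R$4,909,600 = R$9,419,192.40.
After interest of R$2,656,300.00, pre-tax earnings = R$6,762,892.40.
Degree of combined leverage = contribution ÷ (EBIT − I) = R$14,328,792.40 ÷ R$6,762,892.40 = 2.1187.
EPS therefore changes by 2.1187 × (-24.2%) = -51.3%.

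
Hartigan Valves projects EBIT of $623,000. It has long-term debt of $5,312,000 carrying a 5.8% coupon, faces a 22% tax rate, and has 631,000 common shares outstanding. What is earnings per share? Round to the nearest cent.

$0.39

Pre-tax income = $623,000 − $308,096.00 = $314,904.00.
Net income = $314,904.00 × (1 − 0.22) = $245,625.12.
EPS = $245,625.12 ÷ 631,000 = $0.39.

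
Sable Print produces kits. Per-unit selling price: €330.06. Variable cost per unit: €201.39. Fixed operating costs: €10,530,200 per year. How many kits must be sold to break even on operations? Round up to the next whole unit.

Unit CM = price − variable cost = €330.06 − €201.39 = €128.67.
Units to break even: €10,530,200 ÷ €128.67 = 81,838.81, rounded up to 81,839.

81,839 kits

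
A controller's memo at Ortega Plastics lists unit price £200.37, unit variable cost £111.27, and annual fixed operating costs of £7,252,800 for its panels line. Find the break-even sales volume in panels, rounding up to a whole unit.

Each unit contributes £200.37 − £111.27 = £89.10.
Units to break even: £7,252,800 ÷ £89.10 = 81,400.67, rounded up to 81,401.

81,401 panels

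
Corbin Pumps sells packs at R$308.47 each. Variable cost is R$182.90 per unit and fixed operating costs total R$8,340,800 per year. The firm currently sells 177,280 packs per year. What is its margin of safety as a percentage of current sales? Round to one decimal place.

Contribution margin per unit = R$308.47 − R$182.90 = R$125.57. Break-even units = R$8,340,800 ÷ R$125.57 = 66,423.51; break-even revenue = 66,423.51 × R$308.47 = R$20,489,659.76.
Current sales = 177,280 × R$308.47 = R$54,685,561.60.
Margin of safety = (R$54,685,561.60 − R$20,489,659.76) ÷ R$54,685,561.60 = 62.5%.

62.5%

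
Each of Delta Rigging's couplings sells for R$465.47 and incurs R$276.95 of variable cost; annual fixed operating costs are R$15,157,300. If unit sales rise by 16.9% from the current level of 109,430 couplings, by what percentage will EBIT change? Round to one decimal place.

Contribution at this volume is 109,430 × R$188.52 = R$20,629,743.60.
Operating income = contribution − fixed costs = R$20,629,743.60 − R$15,157,300 = R$5,472,443.60.
So DOL = total CM / EBIT = R$20,629,743.60 / R$5,472,443.60 = 3.7697.
%ΔEBIT = DOL × %ΔSales = 3.7697 × +16.9% = +63.7%.

+63.7%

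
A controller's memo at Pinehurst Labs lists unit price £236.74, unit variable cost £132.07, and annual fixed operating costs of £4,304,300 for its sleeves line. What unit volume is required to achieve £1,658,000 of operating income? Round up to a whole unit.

Unit CM = price − variable cost = £236.74 − £132.07 = £104.67.
Need Q such that Q × £104.67 − £4,304,300 = £1,658,000, i.e. Q = £5,962,300 / £104.67 = 56,962.84 → 56,963.

56,963 sleeves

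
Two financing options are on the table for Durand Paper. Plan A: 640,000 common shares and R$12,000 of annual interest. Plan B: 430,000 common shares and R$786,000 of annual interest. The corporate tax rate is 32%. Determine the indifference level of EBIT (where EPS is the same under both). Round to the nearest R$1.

Set EPS_A = EPS_B: (EBIT − R$12,000)(1 − 0.32) ÷ 640,000 = (EBIT − R$786,000)(1 − 0.32) ÷ 430,000.
Cancelling (1 − t) and cross-multiplying: 430,000·(EBIT − 12,000) = 640,000·(EBIT − 786,000).
Solving, EBIT = (786,000·640,000 − 12,000·430,000) / (640,000 − 430,000) = 497,880,000,000 / 210,000 = 2,370,857.14.

R$2,370,857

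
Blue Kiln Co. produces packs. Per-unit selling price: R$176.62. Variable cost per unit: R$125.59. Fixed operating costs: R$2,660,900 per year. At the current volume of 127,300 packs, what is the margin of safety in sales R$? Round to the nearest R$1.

Each unit contributes R$176.62 − R$125.59 = R$51.03. Break-even units = R$2,660,900 ÷ R$51.03 = 52,143.84; break-even revenue = 52,143.84 × R$176.62 = R$9,209,644.48.
Current sales = 127,300 × R$176.62 = R$22,483,726.00.
Margin of safety = R$22,483,726.00 − R$9,209,644.48 = R$13,274,082.

R$13,274,082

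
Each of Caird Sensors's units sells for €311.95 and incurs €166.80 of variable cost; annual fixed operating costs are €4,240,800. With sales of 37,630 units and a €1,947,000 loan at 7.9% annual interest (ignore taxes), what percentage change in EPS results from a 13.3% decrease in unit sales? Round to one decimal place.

At 37,630 units, contribution = 37,630 × €145.15 = €5,461,994.50.
Subtracting fixed costs: EBIT = €5,461,994.50 − €4,240,800 = €1,221,194.50.
After interest of €153,813.00, pre-tax earnings = €1,067,381.50.
DCL = total CM / (EBIT − I) = €5,461,994.50 / €1,067,381.50 = 5.1172.
%ΔEPS = DCL × %ΔSales = 5.1172 × -13.3% = -68.1%.

-68.1%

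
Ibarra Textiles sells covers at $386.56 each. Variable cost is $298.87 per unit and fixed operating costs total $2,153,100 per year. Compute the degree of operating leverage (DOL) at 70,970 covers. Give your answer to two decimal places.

At 70,970 units, contribution = 70,970 × $87.69 = $6,223,359.30.
EBIT = $6,223,359.30 − $2,153,100 = $4,070,259.30.
So DOL = total CM / EBIT = $6,223,359.30 / $4,070,259.30 = 1.5290.

1.53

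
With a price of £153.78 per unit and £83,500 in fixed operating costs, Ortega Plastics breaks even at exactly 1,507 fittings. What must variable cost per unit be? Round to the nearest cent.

At break-even, FC = Q × (P − VC), so P − VC = £83,500 ÷ 1,507 = £55.4081.
Variable cost per unit = £153.78 − £55.4081 = £98.37.

£98.37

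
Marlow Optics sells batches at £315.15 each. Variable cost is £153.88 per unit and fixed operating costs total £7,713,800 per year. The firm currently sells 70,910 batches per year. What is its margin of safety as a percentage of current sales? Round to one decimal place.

Unit CM = price − variable cost = £315.15 − £153.88 = £161.27. Break-even units = £7,713,800 ÷ £161.27 = 47,831.59; break-even revenue = 47,831.59 × £315.15 = £15,074,124.57.
Current sales = 70,910 × £315.15 = £22,347,286.50.
Margin of safety = (£22,347,286.50 − £15,074,124.57) ÷ £22,347,286.50 = 32.5%.

32.5%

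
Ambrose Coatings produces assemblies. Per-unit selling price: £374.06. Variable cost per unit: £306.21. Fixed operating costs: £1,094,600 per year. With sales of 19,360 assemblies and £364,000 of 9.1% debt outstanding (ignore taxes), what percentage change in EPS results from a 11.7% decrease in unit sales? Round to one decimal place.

-82.7%

At 19,360 units, contribution = 19,360 × £67.85 = £1,313,576.00.
Subtracting fixed costs: EBIT = £1,313,576.00 − £1,094,600 = £218,976.00.
After interest of £33,124.00, pre-tax earnings = £185,852.00.
Degree of combined leverage = contribution ÷ (EBIT − I) = £1,313,576.00 ÷ £185,852.00 = 7.0679.
EPS therefore changes by 7.0679 × (-11.7%) = -82.7%.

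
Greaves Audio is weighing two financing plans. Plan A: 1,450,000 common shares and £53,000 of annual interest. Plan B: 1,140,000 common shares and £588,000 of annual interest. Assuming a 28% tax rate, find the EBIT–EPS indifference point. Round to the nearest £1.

Set EPS_A = EPS_B: (EBIT − £53,000)(1 − 0.28) ÷ 1,450,000 = (EBIT − £588,000)(1 − 0.28) ÷ 1,140,000.
Cancelling (1 − t) and cross-multiplying: 1,140,000·(EBIT − 53,000) = 1,450,000·(EBIT − 588,000).
EBIT × (1,450,000 − 1,140,000) = 588,000 × 1,450,000 − 53,000 × 1,140,000 = 792,180,000,000, so EBIT = 792,180,000,000 ÷ 310,000 = 2,555,419.35.

£2,555,419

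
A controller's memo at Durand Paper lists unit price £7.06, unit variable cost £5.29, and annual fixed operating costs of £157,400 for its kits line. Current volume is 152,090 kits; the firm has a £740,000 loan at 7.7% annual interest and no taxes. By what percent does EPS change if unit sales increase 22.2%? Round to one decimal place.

At 152,090 units, contribution = 152,090 × £1.77 = £269,199.30.
EBIT = £269,199.30 − £157,400 = £111,799.30.
After interest of £56,980.00, pre-tax earnings = £54,819.30.
Degree of combined leverage = contribution ÷ (EBIT − I) = £269,199.30 ÷ £54,819.30 = 4.9107.
%ΔEPS = DCL × %ΔSales = 4.9107 × +22.2% = +109.0%.

+109.0%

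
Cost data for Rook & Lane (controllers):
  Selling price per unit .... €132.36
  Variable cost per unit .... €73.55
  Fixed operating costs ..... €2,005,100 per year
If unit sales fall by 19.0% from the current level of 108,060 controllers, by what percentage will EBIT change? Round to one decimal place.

-27.8%

Contribution at this volume is 108,060 × €58.81 = €6,355,008.60.
EBIT = €6,355,008.60 − €2,005,100 = €4,349,908.60.
So DOL = total CM / EBIT = €6,355,008.60 / €4,349,908.60 = 1.4610.
Operating income changes by 1.4610 × -19.0% = -27.8%.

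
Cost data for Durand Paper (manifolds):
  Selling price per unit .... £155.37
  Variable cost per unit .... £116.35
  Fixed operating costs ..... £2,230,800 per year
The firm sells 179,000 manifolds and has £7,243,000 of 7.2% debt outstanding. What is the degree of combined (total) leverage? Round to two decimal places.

At 179,000 units, contribution = 179,000 × £39.02 = £6,984,580.00.
EBIT = £6,984,580.00 − £2,230,800 = £4,753,780.00. Interest = £521,496.00, so EBIT − I = £4,232,284.00.
DCL = contribution ÷ (EBIT − I) = £6,984,580.00 ÷ £4,232,284.00 = 1.6503.

1.65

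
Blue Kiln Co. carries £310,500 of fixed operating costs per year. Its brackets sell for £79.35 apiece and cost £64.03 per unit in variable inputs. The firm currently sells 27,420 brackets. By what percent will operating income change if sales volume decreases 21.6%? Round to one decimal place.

-82.8%

Contribution at this volume is 27,420 × £15.32 = £420,074.40.
Subtracting fixed costs: EBIT = £420,074.40 − £310,500 = £109,574.40.
Degree of operating leverage = £420,074.40 / £109,574.40 = 3.8337.
%ΔEBIT = DOL × %ΔSales = 3.8337 × -21.6% = -82.8%.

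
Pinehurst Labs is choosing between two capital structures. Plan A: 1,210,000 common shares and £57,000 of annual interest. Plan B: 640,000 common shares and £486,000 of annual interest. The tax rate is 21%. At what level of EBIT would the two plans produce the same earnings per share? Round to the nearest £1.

At indifference, (EBIT − 57,000)(1 − t)/1,210,000 = (EBIT − 486,000)(1 − t)/640,000.
Cancelling (1 − t) and cross-multiplying: 640,000·(EBIT − 57,000) = 1,210,000·(EBIT − 486,000).
Solving, EBIT = (486,000·1,210,000 − 57,000·640,000) / (1,210,000 − 640,000) = 551,580,000,000 / 570,000 = 967,684.21.

£967,684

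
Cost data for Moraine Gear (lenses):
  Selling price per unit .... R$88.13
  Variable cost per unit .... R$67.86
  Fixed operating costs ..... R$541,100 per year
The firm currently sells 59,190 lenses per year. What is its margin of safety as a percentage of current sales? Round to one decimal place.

Each unit contributes R$88.13 − R$67.86 = R$20.27. Break-even units = R$541,100 ÷ R$20.27 = 26,694.62; break-even revenue = 26,694.62 × R$88.13 = R$2,352,597.09.
Actual sales revenue = 59,190 × R$88.13 = R$5,216,414.70.
Margin of safety = (R$5,216,414.70 − R$2,352,597.09) ÷ R$5,216,414.70 = 54.9%.

54.9%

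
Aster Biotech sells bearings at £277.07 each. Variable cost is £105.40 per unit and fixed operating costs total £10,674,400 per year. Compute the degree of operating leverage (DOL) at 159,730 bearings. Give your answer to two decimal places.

1.64

At 159,730 units, contribution = 159,730 × £171.67 = £27,420,849.10.
Operating income = contribution − fixed costs = £27,420,849.10 − £10,674,400 = £16,746,449.10.
Degree of operating leverage = £27,420,849.10 / £16,746,449.10 = 1.6374.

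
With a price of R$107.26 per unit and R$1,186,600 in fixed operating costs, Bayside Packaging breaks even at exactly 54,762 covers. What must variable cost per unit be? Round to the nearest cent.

R$85.59

Contribution per unit must be FC / Q = R$1,186,600 / 54,762 = R$21.6683.
Variable cost per unit = R$107.26 − R$21.6683 = R$85.59.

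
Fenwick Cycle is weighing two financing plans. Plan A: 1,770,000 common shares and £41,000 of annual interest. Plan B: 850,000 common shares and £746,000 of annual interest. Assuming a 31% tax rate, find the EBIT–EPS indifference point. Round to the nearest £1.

£1,397,359

Set EPS_A = EPS_B: (EBIT − £41,000)(1 − 0.31) ÷ 1,770,000 = (EBIT − £746,000)(1 − 0.31) ÷ 850,000.
The (1 − t) factor cancels: (EBIT − 41,000) × 850,000 = (EBIT − 746,000) × 1,770,000.
Solving, EBIT = (746,000·1,770,000 − 41,000·850,000) / (1,770,000 − 850,000) = 1,285,570,000,000 / 920,000 = 1,397,358.70.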